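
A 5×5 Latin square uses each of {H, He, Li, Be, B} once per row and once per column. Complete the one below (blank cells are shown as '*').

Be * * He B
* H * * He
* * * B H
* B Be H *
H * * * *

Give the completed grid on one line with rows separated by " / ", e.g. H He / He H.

Be Li H He B / B H Li Be He / Li Be He B H / He B Be H Li / H He B Li Be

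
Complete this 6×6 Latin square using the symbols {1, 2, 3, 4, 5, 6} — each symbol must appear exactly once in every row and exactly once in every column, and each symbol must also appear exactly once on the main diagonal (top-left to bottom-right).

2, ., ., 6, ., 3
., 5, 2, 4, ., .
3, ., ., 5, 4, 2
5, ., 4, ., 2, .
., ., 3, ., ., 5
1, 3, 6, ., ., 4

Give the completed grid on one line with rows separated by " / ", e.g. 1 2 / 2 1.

row 2 has {2,4,5}; column 1 has {1,2,3,5} — only 6 is left for (r2,c1).
row 2 has {2,4,5,6}; column 6 has {2,3,4,5} — only 1 is left for (r2,c6).
row 3 has {2,3,4,5}; column 3 has {2,3,4,6}; the diagonal has {2,4,5} — only 1 is left for (r3,c3).
row 4 has {2,4,5}; column 4 has {4,5,6}; the diagonal has {1,2,4,5} — only 3 is left for (r4,c4).
row 4 has {2,3,4,5}; column 6 has {1,2,3,4,5} — only 6 is left for (r4,c6).
row 5 has {3,5}; column 1 has {1,2,3,5,6} — only 4 is left for (r5,c1).
row 5 has {3,4,5}; column 5 has {2,4}; the diagonal has {1,2,3,4,5} — only 6 is left for (r5,c5).
row 6 has {1,3,4,6}; column 4 has {3,4,5,6} — only 2 is left for (r6,c4).
row 6 has {1,2,3,4,6}; column 5 has {2,4,6} — only 5 is left for (r6,c5).
row 1 has {2,3,6}; column 3 has {1,2,3,4,6} — only 5 is left for (r1,c3).
row 1 has {2,3,5,6}; column 5 has {2,4,5,6} — only 1 is left for (r1,c5).
row 2 has {1,2,4,5,6}; column 5 has {1,2,4,5,6} — only 3 is left for (r2,c5).
row 3 has {1,2,3,4,5}; column 2 has {3,5} — only 6 is left for (r3,c2).
row 4 has {2,3,4,5,6}; column 2 has {3,5,6} — only 1 is left for (r4,c2).
row 5 has {3,4,5,6}; column 2 has {1,3,5,6} — only 2 is left for (r5,c2).
row 5 has {2,3,4,5,6}; column 4 has {2,3,4,5,6} — only 1 is left for (r5,c4).
row 1 has {1,2,3,5,6}; column 2 has {1,2,3,5,6} — only 4 is left for (r1,c2).

2 4 5 6 1 3 / 6 5 2 4 3 1 / 3 6 1 5 4 2 / 5 1 4 3 2 6 / 4 2 3 1 6 5 / 1 3 6 2 5 4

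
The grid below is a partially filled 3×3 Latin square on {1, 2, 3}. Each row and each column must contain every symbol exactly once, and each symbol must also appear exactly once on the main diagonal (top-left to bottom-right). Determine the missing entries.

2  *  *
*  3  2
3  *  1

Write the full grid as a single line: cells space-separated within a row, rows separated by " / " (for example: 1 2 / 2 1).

row 1 has {2}; column 2 has {3} — only 1 is left for (r1,c2).
row 1 has {1,2}; column 3 has {1,2} — only 3 is left for (r1,c3).
row 2 has {2,3}; column 1 has {2,3} — only 1 is left for (r2,c1).
row 3 has {1,3}; column 2 has {1,3} — only 2 is left for (r3,c2).

2 1 3 / 1 3 2 / 3 2 1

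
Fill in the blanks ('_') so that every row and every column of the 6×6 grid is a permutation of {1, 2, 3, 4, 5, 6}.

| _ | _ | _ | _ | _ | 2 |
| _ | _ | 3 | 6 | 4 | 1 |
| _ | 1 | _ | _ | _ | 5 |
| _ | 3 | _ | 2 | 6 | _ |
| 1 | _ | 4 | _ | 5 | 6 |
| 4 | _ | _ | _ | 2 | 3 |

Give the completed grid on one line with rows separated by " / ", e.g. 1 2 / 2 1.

3 4 6 5 1 2 / 2 5 3 6 4 1 / 6 1 2 4 3 5 / 5 3 1 2 6 4 / 1 2 4 3 5 6 / 4 6 5 1 2 3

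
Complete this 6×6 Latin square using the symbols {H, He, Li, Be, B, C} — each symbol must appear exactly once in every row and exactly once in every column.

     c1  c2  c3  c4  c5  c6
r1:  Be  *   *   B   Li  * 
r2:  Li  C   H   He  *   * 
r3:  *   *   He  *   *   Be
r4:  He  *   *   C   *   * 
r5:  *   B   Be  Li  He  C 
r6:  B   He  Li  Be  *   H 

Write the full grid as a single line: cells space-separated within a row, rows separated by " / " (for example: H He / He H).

(r1,c2): row 1 has {Li,Be,B}; column 2 has {He,B,C}, so it must be H.
(r1,c3): row 1 has {H,Li,Be,B}; column 3 has {H,He,Li,Be}, so it must be C.
(r1,c6): row 1 has {H,Li,Be,B,C}; column 6 has {H,Be,C}, so it must be He.
(r2,c6): row 2 has {H,He,Li,C}; column 6 has {H,He,Be,C}, so it must be B.
(r3,c2): row 3 has {He,Be}; column 2 has {H,He,B,C}, so it must be Li.
(r3,c4): row 3 has {He,Li,Be}; column 4 has {He,Li,Be,B,C}, so it must be H.
(r4,c2): row 4 has {He,C}; column 2 has {H,He,Li,B,C}, so it must be Be.
(r4,c3): row 4 has {He,Be,C}; column 3 has {H,He,Li,Be,C}, so it must be B.
(r4,c5): row 4 has {He,Be,B,C}; column 5 has {He,Li}, so it must be H.
(r4,c6): row 4 has {H,He,Be,B,C}; column 6 has {H,He,Be,B,C}, so it must be Li.
(r5,c1): row 5 has {He,Li,Be,B,C}; column 1 has {He,Li,Be,B}, so it must be H.
(r6,c5): row 6 has {H,He,Li,Be,B}; column 5 has {H,He,Li}, so it must be C.
(r2,c5): row 2 has {H,He,Li,B,C}; column 5 has {H,He,Li,C}, so it must be Be.
(r3,c1): row 3 has {H,He,Li,Be}; column 1 has {H,He,Li,Be,B}, so it must be C.
(r3,c5): row 3 has {H,He,Li,Be,C}; column 5 has {H,He,Li,Be,C}, so it must be B.

Be H C B Li He / Li C H He Be B / C Li He H B Be / He Be B C H Li / H B Be Li He C / B He Li Be C H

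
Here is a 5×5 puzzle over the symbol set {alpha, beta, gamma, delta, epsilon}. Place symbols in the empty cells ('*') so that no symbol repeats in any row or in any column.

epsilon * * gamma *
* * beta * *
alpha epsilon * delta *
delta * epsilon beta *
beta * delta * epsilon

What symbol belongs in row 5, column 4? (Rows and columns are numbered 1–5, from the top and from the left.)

alpha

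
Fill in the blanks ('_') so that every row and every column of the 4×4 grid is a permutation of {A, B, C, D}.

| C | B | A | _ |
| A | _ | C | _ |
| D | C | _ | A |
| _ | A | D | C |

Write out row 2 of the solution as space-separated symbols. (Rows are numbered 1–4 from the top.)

(r1,c4): row 1 has {A,B,C}; column 4 has {A,C}, so it must be D.
(r2,c2): row 2 has {A,C}; column 2 has {A,B,C}, so it must be D.
(r2,c4): row 2 has {A,C,D}; column 4 has {A,C,D}, so it must be B.

A D C B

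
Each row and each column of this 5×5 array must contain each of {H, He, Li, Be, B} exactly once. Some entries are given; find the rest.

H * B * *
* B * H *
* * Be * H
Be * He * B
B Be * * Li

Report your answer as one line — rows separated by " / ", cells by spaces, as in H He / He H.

H Li B Be He / He B Li H Be / Li He Be B H / Be H He Li B / B Be H He Li

At row 2, column 3: row 2 has {H,B}; column 3 has {He,Be,B}; that leaves Li.
At row 4, column 4: row 4 has {He,Be,B}; column 4 has {H}; that leaves Li.
At row 5, column 3: row 5 has {Li,Be,B}; column 3 has {He,Li,Be,B}; that leaves H.
At row 5, column 4: row 5 has {H,Li,Be,B}; column 4 has {H,Li}; that leaves He.
At row 1, column 4: row 1 has {H,B}; column 4 has {H,He,Li}; that leaves Be.
At row 1, column 5: row 1 has {H,Be,B}; column 5 has {H,Li,B}; that leaves He.
At row 2, column 1: row 2 has {H,Li,B}; column 1 has {H,Be,B}; that leaves He.
At row 2, column 5: row 2 has {H,He,Li,B}; column 5 has {H,He,Li,B}; that leaves Be.
At row 3, column 1: row 3 has {H,Be}; column 1 has {H,He,Be,B}; that leaves Li.
At row 3, column 2: row 3 has {H,Li,Be}; column 2 has {Be,B}; that leaves He.
At row 3, column 4: row 3 has {H,He,Li,Be}; column 4 has {H,He,Li,Be}; that leaves B.
At row 4, column 2: row 4 has {He,Li,Be,B}; column 2 has {He,Be,B}; that leaves H.
At row 1, column 2: row 1 has {H,He,Be,B}; column 2 has {H,He,Be,B}; that leaves Li.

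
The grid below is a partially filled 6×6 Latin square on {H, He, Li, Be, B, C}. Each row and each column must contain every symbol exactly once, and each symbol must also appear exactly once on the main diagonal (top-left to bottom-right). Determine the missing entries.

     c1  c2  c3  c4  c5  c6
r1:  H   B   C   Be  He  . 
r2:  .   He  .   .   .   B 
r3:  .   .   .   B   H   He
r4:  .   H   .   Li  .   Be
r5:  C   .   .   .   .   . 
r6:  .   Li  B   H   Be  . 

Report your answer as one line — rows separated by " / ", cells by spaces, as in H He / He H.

(r1,c6): row 1 has {H,He,Be,B,C}; column 6 has {He,Be,B}, so it must be Li.
(r2,c4): row 2 has {He,B}; column 4 has {H,Li,Be,B}, so it must be C.
(r2,c5): row 2 has {He,B,C}; column 5 has {H,He,Be}, so it must be Li.
(r3,c3): row 3 has {H,He,B}; column 3 has {B,C}; the diagonal has {H,He,Li}, so it must be Be.
(r4,c3): row 4 has {H,Li,Be}; column 3 has {Be,B,C}, so it must be He.
(r5,c2): row 5 has {C}; column 2 has {H,He,Li,B}, so it must be Be.
(r5,c4): row 5 has {Be,C}; column 4 has {H,Li,Be,B,C}, so it must be He.
(r5,c5): row 5 has {He,Be,C}; column 5 has {H,He,Li,Be}; the diagonal has {H,He,Li,Be}, so it must be B.
(r5,c6): row 5 has {He,Be,B,C}; column 6 has {He,Li,Be,B}, so it must be H.
(r6,c1): row 6 has {H,Li,Be,B}; column 1 has {H,C}, so it must be He.
(r6,c6): row 6 has {H,He,Li,Be,B}; column 6 has {H,He,Li,Be,B}; the diagonal has {H,He,Li,Be,B}, so it must be C.
(r2,c1): row 2 has {He,Li,B,C}; column 1 has {H,He,C}, so it must be Be.
(r2,c3): row 2 has {He,Li,Be,B,C}; column 3 has {He,Be,B,C}, so it must be H.
(r3,c1): row 3 has {H,He,Be,B}; column 1 has {H,He,Be,C}, so it must be Li.
(r3,c2): row 3 has {H,He,Li,Be,B}; column 2 has {H,He,Li,Be,B}, so it must be C.
(r4,c1): row 4 has {H,He,Li,Be}; column 1 has {H,He,Li,Be,C}, so it must be B.
(r4,c5): row 4 has {H,He,Li,Be,B}; column 5 has {H,He,Li,Be,B}, so it must be C.
(r5,c3): row 5 has {H,He,Be,B,C}; column 3 has {H,He,Be,B,C}, so it must be Li.

H B C Be He Li / Be He H C Li B / Li C Be B H He / B H He Li C Be / C Be Li He B H / He Li B H Be C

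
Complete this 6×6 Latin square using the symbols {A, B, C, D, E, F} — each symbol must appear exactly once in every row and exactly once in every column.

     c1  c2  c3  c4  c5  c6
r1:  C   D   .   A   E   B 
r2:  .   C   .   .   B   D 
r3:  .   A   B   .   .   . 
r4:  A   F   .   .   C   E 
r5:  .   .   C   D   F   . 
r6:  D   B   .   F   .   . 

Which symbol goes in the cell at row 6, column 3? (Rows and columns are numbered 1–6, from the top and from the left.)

E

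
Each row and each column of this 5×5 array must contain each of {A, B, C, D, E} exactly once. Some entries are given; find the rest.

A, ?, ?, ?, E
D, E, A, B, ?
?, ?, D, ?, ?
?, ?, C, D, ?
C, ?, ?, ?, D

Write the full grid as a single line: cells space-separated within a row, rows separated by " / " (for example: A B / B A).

A D B C E / D E A B C / B C D E A / E A C D B / C B E A D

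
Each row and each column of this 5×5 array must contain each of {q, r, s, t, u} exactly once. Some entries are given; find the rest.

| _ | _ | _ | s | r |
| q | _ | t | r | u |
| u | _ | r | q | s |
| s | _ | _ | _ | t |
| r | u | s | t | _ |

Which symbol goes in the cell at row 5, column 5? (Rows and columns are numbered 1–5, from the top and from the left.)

(r1,c1): row 1 has {r,s}; column 1 has {q,r,s,u}, so it must be t.
(r1,c2): row 1 has {r,s,t}; column 2 has {u}, so it must be q.
(r1,c3): row 1 has {q,r,s,t}; column 3 has {r,s,t}, so it must be u.
(r2,c2): row 2 has {q,r,t,u}; column 2 has {q,u}, so it must be s.
(r3,c2): row 3 has {q,r,s,u}; column 2 has {q,s,u}, so it must be t.
(r4,c2): row 4 has {s,t}; column 2 has {q,s,t,u}, so it must be r.
(r4,c3): row 4 has {r,s,t}; column 3 has {r,s,t,u}, so it must be q.
(r4,c4): row 4 has {q,r,s,t}; column 4 has {q,r,s,t}, so it must be u.
(r5,c5): row 5 has {r,s,t,u}; column 5 has {r,s,t,u}, so it must be q.

q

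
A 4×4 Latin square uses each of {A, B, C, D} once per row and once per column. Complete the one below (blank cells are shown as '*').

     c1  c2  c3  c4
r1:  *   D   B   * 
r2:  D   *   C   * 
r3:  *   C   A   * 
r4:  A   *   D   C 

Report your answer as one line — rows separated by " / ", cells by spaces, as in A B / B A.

C D B A / D A C B / B C A D / A B D C

(r1,c1) = C
(r1,c4) = A
(r2,c4) = B
(r3,c1) = B
(r3,c4) = D
(r4,c2) = B
(r2,c2) = A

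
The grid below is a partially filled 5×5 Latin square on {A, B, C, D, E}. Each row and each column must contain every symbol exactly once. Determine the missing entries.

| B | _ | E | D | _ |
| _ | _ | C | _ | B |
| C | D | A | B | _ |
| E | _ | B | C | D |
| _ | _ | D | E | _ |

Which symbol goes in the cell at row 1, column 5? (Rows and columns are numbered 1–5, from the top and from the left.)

(r2,c4) = A
(r3,c5) = E
(r4,c2) = A
(r5,c1) = A
(r5,c5) = C
(r1,c2) = C
(r1,c5) = A

A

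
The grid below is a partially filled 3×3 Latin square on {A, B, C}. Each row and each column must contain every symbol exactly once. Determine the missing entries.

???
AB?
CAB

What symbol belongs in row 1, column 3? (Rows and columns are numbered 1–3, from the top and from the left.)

A

(r1,c1): row 1 is empty so far; column 1 has {A,C}, so it must be B.
(r1,c2): row 1 has {B}; column 2 has {A,B}, so it must be C.
(r1,c3): row 1 has {B,C}; column 3 has {B}, so it must be A.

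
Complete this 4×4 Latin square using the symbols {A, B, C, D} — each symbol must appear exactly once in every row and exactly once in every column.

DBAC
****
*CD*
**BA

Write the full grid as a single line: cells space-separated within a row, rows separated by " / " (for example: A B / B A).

Cell (r2,c3): row 2 is empty so far; column 3 has {A,B,D} → C.
Cell (r3,c4): row 3 has {C,D}; column 4 has {A,C} → B.
Cell (r4,c1): row 4 has {A,B}; column 1 has {D} → C.
Cell (r4,c2): row 4 has {A,B,C}; column 2 has {B,C} → D.
Cell (r2,c2): row 2 has {C}; column 2 has {B,C,D} → A.
Cell (r2,c4): row 2 has {A,C}; column 4 has {A,B,C} → D.
Cell (r3,c1): row 3 has {B,C,D}; column 1 has {C,D} → A.
Cell (r2,c1): row 2 has {A,C,D}; column 1 has {A,C,D} → B.

D B A C / B A C D / A C D B / C D B A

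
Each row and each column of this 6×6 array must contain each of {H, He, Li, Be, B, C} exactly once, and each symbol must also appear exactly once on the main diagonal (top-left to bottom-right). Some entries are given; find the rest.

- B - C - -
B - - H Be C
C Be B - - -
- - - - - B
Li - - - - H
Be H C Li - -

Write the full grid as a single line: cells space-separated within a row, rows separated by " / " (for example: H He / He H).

H B Li C He Be / B Li He H Be C / C Be B He H Li / He C H Be Li B / Li He Be B C H / Be H C Li B He

(r3,c4) = He
(r3,c6) = Li
(r4,c4) = Be
(r5,c4) = B
(r6,c6) = He
(r1,c1) = H
(r1,c6) = Be
(r2,c2) = Li
(r2,c3) = He
(r3,c5) = H
(r4,c1) = He
(r4,c2) = C
(r4,c5) = Li
(r5,c2) = He
(r5,c3) = Be
(r5,c5) = C
(r6,c5) = B
(r1,c3) = Li
(r1,c5) = He
(r4,c3) = H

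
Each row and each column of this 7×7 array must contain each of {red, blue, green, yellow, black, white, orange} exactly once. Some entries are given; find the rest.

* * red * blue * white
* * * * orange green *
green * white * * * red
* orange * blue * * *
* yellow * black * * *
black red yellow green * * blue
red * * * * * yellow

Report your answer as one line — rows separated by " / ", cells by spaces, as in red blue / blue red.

row 2 has {green,orange}; column 7 has {red,blue,yellow,white} — only black is left for (r2,c7).
row 4 has {blue,orange}; column 7 has {red,blue,yellow,black,white} — only green is left for (r4,c7).
row 5 has {yellow,black}; column 7 has {red,blue,green,yellow,black,white} — only orange is left for (r5,c7).
row 6 has {red,blue,green,yellow,black}; column 5 has {blue,orange} — only white is left for (r6,c5).
row 6 has {red,blue,green,yellow,black,white}; column 6 has {green} — only orange is left for (r6,c6).
row 2 has {green,black,orange}; column 3 has {red,yellow,white} — only blue is left for (r2,c3).
row 4 has {blue,green,orange}; column 3 has {red,blue,yellow,white} — only black is left for (r4,c3).
row 5 has {yellow,black,orange}; column 3 has {red,blue,yellow,black,white} — only green is left for (r5,c3).
row 5 has {green,yellow,black,orange}; column 5 has {blue,white,orange} — only red is left for (r5,c5).
row 7 has {red,yellow}; column 3 has {red,blue,green,yellow,black,white} — only orange is left for (r7,c3).
row 7 has {red,yellow,orange}; column 4 has {blue,green,black} — only white is left for (r7,c4).
row 2 has {blue,green,black,orange}; column 2 has {red,yellow,orange} — only white is left for (r2,c2).
row 4 has {blue,green,black,orange}; column 5 has {red,blue,white,orange} — only yellow is left for (r4,c5).
row 2 has {blue,green,black,white,orange}; column 1 has {red,green,black} — only yellow is left for (r2,c1).
row 2 has {blue,green,yellow,black,white,orange}; column 4 has {blue,green,black,white} — only red is left for (r2,c4).
row 3 has {red,green,white}; column 5 has {red,blue,yellow,white,orange} — only black is left for (r3,c5).
row 4 has {blue,green,yellow,black,orange}; column 1 has {red,green,yellow,black} — only white is left for (r4,c1).
row 4 has {blue,green,yellow,black,white,orange}; column 6 has {green,orange} — only red is left for (r4,c6).
row 5 has {red,green,yellow,black,orange}; column 1 has {red,green,yellow,black,white} — only blue is left for (r5,c1).
row 5 has {red,blue,green,yellow,black,orange}; column 6 has {red,green,orange} — only white is left for (r5,c6).
row 7 has {red,yellow,white,orange}; column 5 has {red,blue,yellow,black,white,orange} — only green is left for (r7,c5).
row 1 has {red,blue,white}; column 1 has {red,blue,green,yellow,black,white} — only orange is left for (r1,c1).
row 1 has {red,blue,white,orange}; column 4 has {red,blue,green,black,white} — only yellow is left for (r1,c4).
row 1 has {red,blue,yellow,white,orange}; column 6 has {red,green,white,orange} — only black is left for (r1,c6).
row 3 has {red,green,black,white}; column 2 has {red,yellow,white,orange} — only blue is left for (r3,c2).
row 3 has {red,blue,green,black,white}; column 4 has {red,blue,green,yellow,black,white} — only orange is left for (r3,c4).
row 3 has {red,blue,green,black,white,orange}; column 6 has {red,green,black,white,orange} — only yellow is left for (r3,c6).
row 7 has {red,green,yellow,white,orange}; column 2 has {red,blue,yellow,white,orange} — only black is left for (r7,c2).
row 7 has {red,green,yellow,black,white,orange}; column 6 has {red,green,yellow,black,white,orange} — only blue is left for (r7,c6).
row 1 has {red,blue,yellow,black,white,orange}; column 2 has {red,blue,yellow,black,white,orange} — only green is left for (r1,c2).

orange green red yellow blue black white / yellow white blue red orange green black / green blue white orange black yellow red / white orange black blue yellow red green / blue yellow green black red white orange / black red yellow green white orange blue / red black orange white green blue yellow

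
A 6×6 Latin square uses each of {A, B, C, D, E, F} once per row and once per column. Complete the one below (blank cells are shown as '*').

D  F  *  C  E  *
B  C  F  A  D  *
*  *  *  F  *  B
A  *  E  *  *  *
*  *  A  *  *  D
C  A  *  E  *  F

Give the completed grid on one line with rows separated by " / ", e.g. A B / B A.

D F B C E A / B C F A D E / E D C F A B / A B E D F C / F E A B C D / C A D E B F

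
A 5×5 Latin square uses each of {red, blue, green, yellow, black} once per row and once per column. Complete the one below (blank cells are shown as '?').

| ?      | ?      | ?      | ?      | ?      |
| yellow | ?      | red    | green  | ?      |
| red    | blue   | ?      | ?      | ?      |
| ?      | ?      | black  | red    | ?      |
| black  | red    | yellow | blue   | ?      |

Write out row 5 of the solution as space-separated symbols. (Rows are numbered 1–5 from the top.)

black red yellow blue green

At row 2, column 2: row 2 has {red,green,yellow}; column 2 has {red,blue}; that leaves black.
At row 2, column 5: row 2 has {red,green,yellow,black}; column 5 is empty so far; that leaves blue.
At row 3, column 3: row 3 has {red,blue}; column 3 has {red,yellow,black}; that leaves green.
At row 5, column 5: row 5 has {red,blue,yellow,black}; column 5 has {blue}; that leaves green.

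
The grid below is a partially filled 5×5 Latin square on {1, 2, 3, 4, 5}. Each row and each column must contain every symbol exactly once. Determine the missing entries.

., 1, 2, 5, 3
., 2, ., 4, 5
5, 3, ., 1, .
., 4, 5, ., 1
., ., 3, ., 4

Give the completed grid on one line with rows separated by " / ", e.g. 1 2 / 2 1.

4 1 2 5 3 / 3 2 1 4 5 / 5 3 4 1 2 / 2 4 5 3 1 / 1 5 3 2 4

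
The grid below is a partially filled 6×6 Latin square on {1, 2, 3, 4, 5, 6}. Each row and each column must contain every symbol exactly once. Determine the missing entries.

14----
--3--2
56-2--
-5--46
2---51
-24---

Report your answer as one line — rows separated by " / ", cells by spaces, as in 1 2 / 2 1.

At row 2, column 2: row 2 has {2,3}; column 2 has {2,4,5,6}; that leaves 1.
At row 2, column 5: row 2 has {1,2,3}; column 5 has {4,5}; that leaves 6.
At row 3, column 3: row 3 has {2,5,6}; column 3 has {3,4}; that leaves 1.
At row 3, column 5: row 3 has {1,2,5,6}; column 5 has {4,5,6}; that leaves 3.
At row 3, column 6: row 3 has {1,2,3,5,6}; column 6 has {1,2,6}; that leaves 4.
At row 4, column 1: row 4 has {4,5,6}; column 1 has {1,2,5}; that leaves 3.
At row 4, column 3: row 4 has {3,4,5,6}; column 3 has {1,3,4}; that leaves 2.
At row 4, column 4: row 4 has {2,3,4,5,6}; column 4 has {2}; that leaves 1.
At row 5, column 2: row 5 has {1,2,5}; column 2 has {1,2,4,5,6}; that leaves 3.
At row 5, column 3: row 5 has {1,2,3,5}; column 3 has {1,2,3,4}; that leaves 6.
At row 5, column 4: row 5 has {1,2,3,5,6}; column 4 has {1,2}; that leaves 4.
At row 6, column 1: row 6 has {2,4}; column 1 has {1,2,3,5}; that leaves 6.
At row 6, column 5: row 6 has {2,4,6}; column 5 has {3,4,5,6}; that leaves 1.
At row 1, column 3: row 1 has {1,4}; column 3 has {1,2,3,4,6}; that leaves 5.
At row 1, column 5: row 1 has {1,4,5}; column 5 has {1,3,4,5,6}; that leaves 2.
At row 1, column 6: row 1 has {1,2,4,5}; column 6 has {1,2,4,6}; that leaves 3.
At row 2, column 1: row 2 has {1,2,3,6}; column 1 has {1,2,3,5,6}; that leaves 4.
At row 2, column 4: row 2 has {1,2,3,4,6}; column 4 has {1,2,4}; that leaves 5.
At row 6, column 4: row 6 has {1,2,4,6}; column 4 has {1,2,4,5}; that leaves 3.
At row 6, column 6: row 6 has {1,2,3,4,6}; column 6 has {1,2,3,4,6}; that leaves 5.
At row 1, column 4: row 1 has {1,2,3,4,5}; column 4 has {1,2,3,4,5}; that leaves 6.

1 4 5 6 2 3 / 4 1 3 5 6 2 / 5 6 1 2 3 4 / 3 5 2 1 4 6 / 2 3 6 4 5 1 / 6 2 4 3 1 5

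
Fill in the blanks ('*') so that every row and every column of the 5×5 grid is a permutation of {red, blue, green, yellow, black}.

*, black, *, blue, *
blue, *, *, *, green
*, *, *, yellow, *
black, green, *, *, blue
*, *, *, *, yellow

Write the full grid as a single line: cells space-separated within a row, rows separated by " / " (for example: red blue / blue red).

At row 1, column 5: row 1 has {blue,black}; column 5 has {blue,green,yellow}; that leaves red.
At row 3, column 5: row 3 has {yellow}; column 5 has {red,blue,green,yellow}; that leaves black.
At row 4, column 4: row 4 has {blue,green,black}; column 4 has {blue,yellow}; that leaves red.
At row 2, column 4: row 2 has {blue,green}; column 4 has {red,blue,yellow}; that leaves black.
At row 4, column 3: row 4 has {red,blue,green,black}; column 3 is empty so far; that leaves yellow.
At row 5, column 4: row 5 has {yellow}; column 4 has {red,blue,yellow,black}; that leaves green.
At row 1, column 3: row 1 has {red,blue,black}; column 3 has {yellow}; that leaves green.
At row 2, column 3: row 2 has {blue,green,black}; column 3 has {green,yellow}; that leaves red.
At row 3, column 3: row 3 has {yellow,black}; column 3 has {red,green,yellow}; that leaves blue.
At row 5, column 1: row 5 has {green,yellow}; column 1 has {blue,black}; that leaves red.
At row 5, column 2: row 5 has {red,green,yellow}; column 2 has {green,black}; that leaves blue.
At row 5, column 3: row 5 has {red,blue,green,yellow}; column 3 has {red,blue,green,yellow}; that leaves black.
At row 1, column 1: row 1 has {red,blue,green,black}; column 1 has {red,blue,black}; that leaves yellow.
At row 2, column 2: row 2 has {red,blue,green,black}; column 2 has {blue,green,black}; that leaves yellow.
At row 3, column 1: row 3 has {blue,yellow,black}; column 1 has {red,blue,yellow,black}; that leaves green.
At row 3, column 2: row 3 has {blue,green,yellow,black}; column 2 has {blue,green,yellow,black}; that leaves red.

yellow black green blue red / blue yellow red black green / green red blue yellow black / black green yellow red blue / red blue black green yellow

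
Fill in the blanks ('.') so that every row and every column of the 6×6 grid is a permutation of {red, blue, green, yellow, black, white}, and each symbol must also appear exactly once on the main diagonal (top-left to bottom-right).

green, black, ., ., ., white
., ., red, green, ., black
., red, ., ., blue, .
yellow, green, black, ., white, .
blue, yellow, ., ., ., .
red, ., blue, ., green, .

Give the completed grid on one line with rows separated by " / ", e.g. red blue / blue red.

green black yellow blue red white / white blue red green yellow black / black red white yellow blue green / yellow green black red white blue / blue yellow green white black red / red white blue black green yellow

(r1,c3) = yellow
(r1,c5) = red
(r2,c1) = white
(r2,c2) = blue
(r2,c5) = yellow
(r3,c1) = black
(r3,c3) = white
(r3,c4) = yellow
(r3,c6) = green
(r4,c4) = red
(r4,c6) = blue
(r5,c3) = green
(r5,c5) = black
(r5,c6) = red
(r6,c2) = white
(r6,c4) = black
(r6,c6) = yellow
(r1,c4) = blue
(r5,c4) = white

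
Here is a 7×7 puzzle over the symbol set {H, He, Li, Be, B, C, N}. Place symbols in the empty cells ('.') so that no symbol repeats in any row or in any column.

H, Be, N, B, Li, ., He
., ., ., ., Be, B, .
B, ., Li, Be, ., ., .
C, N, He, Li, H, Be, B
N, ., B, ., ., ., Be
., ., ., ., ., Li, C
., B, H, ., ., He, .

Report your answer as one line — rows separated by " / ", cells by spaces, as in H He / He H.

(r1,c6): row 1 has {H,He,Li,Be,B,N}; column 6 has {He,Li,Be,B}, so it must be C.
(r2,c3): row 2 has {Be,B}; column 3 has {H,He,Li,B,N}, so it must be C.
(r5,c6): row 5 has {Be,B,N}; column 6 has {He,Li,Be,B,C}, so it must be H.
(r6,c3): row 6 has {Li,C}; column 3 has {H,He,Li,B,C,N}, so it must be Be.
(r3,c6): row 3 has {Li,Be,B}; column 6 has {H,He,Li,Be,B,C}, so it must be N.
(r3,c7): row 3 has {Li,Be,B,N}; column 7 has {He,Be,B,C}, so it must be H.
(r6,c1): row 6 has {Li,Be,C}; column 1 has {H,B,C,N}, so it must be He.
(r6,c2): row 6 has {He,Li,Be,C}; column 2 has {Be,B,N}, so it must be H.
(r6,c4): row 6 has {H,He,Li,Be,C}; column 4 has {Li,Be,B}, so it must be N.
(r6,c5): row 6 has {H,He,Li,Be,C,N}; column 5 has {H,Li,Be}, so it must be B.
(r7,c4): row 7 has {H,He,B}; column 4 has {Li,Be,B,N}, so it must be C.
(r7,c5): row 7 has {H,He,B,C}; column 5 has {H,Li,Be,B}, so it must be N.
(r7,c7): row 7 has {H,He,B,C,N}; column 7 has {H,He,Be,B,C}, so it must be Li.
(r2,c1): row 2 has {Be,B,C}; column 1 has {H,He,B,C,N}, so it must be Li.
(r2,c2): row 2 has {Li,Be,B,C}; column 2 has {H,Be,B,N}, so it must be He.
(r2,c4): row 2 has {He,Li,Be,B,C}; column 4 has {Li,Be,B,C,N}, so it must be H.
(r2,c7): row 2 has {H,He,Li,Be,B,C}; column 7 has {H,He,Li,Be,B,C}, so it must be N.
(r3,c2): row 3 has {H,Li,Be,B,N}; column 2 has {H,He,Be,B,N}, so it must be C.
(r3,c5): row 3 has {H,Li,Be,B,C,N}; column 5 has {H,Li,Be,B,N}, so it must be He.
(r5,c2): row 5 has {H,Be,B,N}; column 2 has {H,He,Be,B,C,N}, so it must be Li.
(r5,c4): row 5 has {H,Li,Be,B,N}; column 4 has {H,Li,Be,B,C,N}, so it must be He.
(r5,c5): row 5 has {H,He,Li,Be,B,N}; column 5 has {H,He,Li,Be,B,N}, so it must be C.
(r7,c1): row 7 has {H,He,Li,B,C,N}; column 1 has {H,He,Li,B,C,N}, so it must be Be.

H Be N B Li C He / Li He C H Be B N / B C Li Be He N H / C N He Li H Be B / N Li B He C H Be / He H Be N B Li C / Be B H C N He Li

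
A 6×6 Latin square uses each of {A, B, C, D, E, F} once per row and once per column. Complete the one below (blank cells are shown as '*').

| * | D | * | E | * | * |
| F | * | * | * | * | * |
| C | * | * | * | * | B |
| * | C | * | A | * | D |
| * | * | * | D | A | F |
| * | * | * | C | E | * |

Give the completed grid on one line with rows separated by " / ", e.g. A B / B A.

A D F E B C / F A D B C E / C E A F D B / B C E A F D / E B C D A F / D F B C E A

(r2,c4): row 2 has {F}; column 4 has {A,C,D,E}, so it must be B.
(r3,c4): row 3 has {B,C}; column 4 has {A,B,C,D,E}, so it must be F.
(r3,c5): row 3 has {B,C,F}; column 5 has {A,E}, so it must be D.
(r6,c6): row 6 has {C,E}; column 6 has {B,D,F}, so it must be A.
(r1,c6): row 1 has {D,E}; column 6 has {A,B,D,F}, so it must be C.
(r2,c5): row 2 has {B,F}; column 5 has {A,D,E}, so it must be C.
(r2,c6): row 2 has {B,C,F}; column 6 has {A,B,C,D,F}, so it must be E.
(r2,c2): row 2 has {B,C,E,F}; column 2 has {C,D}, so it must be A.
(r2,c3): row 2 has {A,B,C,E,F}; column 3 is empty so far, so it must be D.
(r3,c2): row 3 has {B,C,D,F}; column 2 has {A,C,D}, so it must be E.
(r3,c3): row 3 has {B,C,D,E,F}; column 3 has {D}, so it must be A.
(r5,c2): row 5 has {A,D,F}; column 2 has {A,C,D,E}, so it must be B.
(r6,c2): row 6 has {A,C,E}; column 2 has {A,B,C,D,E}, so it must be F.
(r6,c3): row 6 has {A,C,E,F}; column 3 has {A,D}, so it must be B.
(r1,c3): row 1 has {C,D,E}; column 3 has {A,B,D}, so it must be F.
(r1,c5): row 1 has {C,D,E,F}; column 5 has {A,C,D,E}, so it must be B.
(r4,c3): row 4 has {A,C,D}; column 3 has {A,B,D,F}, so it must be E.
(r4,c5): row 4 has {A,C,D,E}; column 5 has {A,B,C,D,E}, so it must be F.
(r5,c1): row 5 has {A,B,D,F}; column 1 has {C,F}, so it must be E.
(r5,c3): row 5 has {A,B,D,E,F}; column 3 has {A,B,D,E,F}, so it must be C.
(r6,c1): row 6 has {A,B,C,E,F}; column 1 has {C,E,F}, so it must be D.
(r1,c1): row 1 has {B,C,D,E,F}; column 1 has {C,D,E,F}, so it must be A.
(r4,c1): row 4 has {A,C,D,E,F}; column 1 has {A,C,D,E,F}, so it must be B.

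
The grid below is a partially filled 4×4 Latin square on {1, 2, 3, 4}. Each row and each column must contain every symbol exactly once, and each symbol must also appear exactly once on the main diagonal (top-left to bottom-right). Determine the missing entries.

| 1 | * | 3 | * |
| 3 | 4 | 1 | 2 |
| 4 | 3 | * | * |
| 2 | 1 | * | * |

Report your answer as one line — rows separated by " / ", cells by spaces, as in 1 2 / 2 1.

(r1,c2): row 1 has {1,3}; column 2 has {1,3,4}, so it must be 2.
(r1,c4): row 1 has {1,2,3}; column 4 has {2}, so it must be 4.
(r3,c3): row 3 has {3,4}; column 3 has {1,3}; the diagonal has {1,4}, so it must be 2.
(r3,c4): row 3 has {2,3,4}; column 4 has {2,4}, so it must be 1.
(r4,c3): row 4 has {1,2}; column 3 has {1,2,3}, so it must be 4.
(r4,c4): row 4 has {1,2,4}; column 4 has {1,2,4}; the diagonal has {1,2,4}, so it must be 3.

1 2 3 4 / 3 4 1 2 / 4 3 2 1 / 2 1 4 3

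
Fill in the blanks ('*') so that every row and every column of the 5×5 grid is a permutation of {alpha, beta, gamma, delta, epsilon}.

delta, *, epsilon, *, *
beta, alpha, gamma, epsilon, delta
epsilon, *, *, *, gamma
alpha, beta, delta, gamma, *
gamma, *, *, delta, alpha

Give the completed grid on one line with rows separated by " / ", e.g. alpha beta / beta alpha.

delta gamma epsilon alpha beta / beta alpha gamma epsilon delta / epsilon delta alpha beta gamma / alpha beta delta gamma epsilon / gamma epsilon beta delta alpha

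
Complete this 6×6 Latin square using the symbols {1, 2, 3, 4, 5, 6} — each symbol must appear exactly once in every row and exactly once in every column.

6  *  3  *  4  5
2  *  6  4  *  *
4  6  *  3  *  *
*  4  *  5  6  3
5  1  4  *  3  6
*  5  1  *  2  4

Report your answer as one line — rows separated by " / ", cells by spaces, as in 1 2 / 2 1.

6 2 3 1 4 5 / 2 3 6 4 5 1 / 4 6 5 3 1 2 / 1 4 2 5 6 3 / 5 1 4 2 3 6 / 3 5 1 6 2 4

At row 1, column 2: row 1 has {3,4,5,6}; column 2 has {1,4,5,6}; that leaves 2.
At row 1, column 4: row 1 has {2,3,4,5,6}; column 4 has {3,4,5}; that leaves 1.
At row 2, column 2: row 2 has {2,4,6}; column 2 has {1,2,4,5,6}; that leaves 3.
At row 2, column 6: row 2 has {2,3,4,6}; column 6 has {3,4,5,6}; that leaves 1.
At row 3, column 6: row 3 has {3,4,6}; column 6 has {1,3,4,5,6}; that leaves 2.
At row 4, column 1: row 4 has {3,4,5,6}; column 1 has {2,4,5,6}; that leaves 1.
At row 4, column 3: row 4 has {1,3,4,5,6}; column 3 has {1,3,4,6}; that leaves 2.
At row 5, column 4: row 5 has {1,3,4,5,6}; column 4 has {1,3,4,5}; that leaves 2.
At row 6, column 1: row 6 has {1,2,4,5}; column 1 has {1,2,4,5,6}; that leaves 3.
At row 6, column 4: row 6 has {1,2,3,4,5}; column 4 has {1,2,3,4,5}; that leaves 6.
At row 2, column 5: row 2 has {1,2,3,4,6}; column 5 has {2,3,4,6}; that leaves 5.
At row 3, column 3: row 3 has {2,3,4,6}; column 3 has {1,2,3,4,6}; that leaves 5.
At row 3, column 5: row 3 has {2,3,4,5,6}; column 5 has {2,3,4,5,6}; that leaves 1.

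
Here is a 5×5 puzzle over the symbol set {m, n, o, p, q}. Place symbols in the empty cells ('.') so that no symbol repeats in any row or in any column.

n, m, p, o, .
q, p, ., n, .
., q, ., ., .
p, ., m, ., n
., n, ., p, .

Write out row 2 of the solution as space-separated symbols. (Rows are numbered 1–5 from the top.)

q p o n m

(r1,c5) = q
(r2,c3) = o
(r2,c5) = m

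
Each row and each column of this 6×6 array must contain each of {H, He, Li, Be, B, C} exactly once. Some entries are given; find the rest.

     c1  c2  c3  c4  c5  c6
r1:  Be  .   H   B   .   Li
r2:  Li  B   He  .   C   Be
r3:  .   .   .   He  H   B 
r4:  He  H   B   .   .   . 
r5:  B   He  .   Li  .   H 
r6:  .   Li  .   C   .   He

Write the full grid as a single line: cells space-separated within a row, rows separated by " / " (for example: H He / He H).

Be C H B He Li / Li B He H C Be / C Be Li He H B / He H B Be Li C / B He C Li Be H / H Li Be C B He

(r1,c2) = C
(r1,c5) = He
(r2,c4) = H
(r3,c1) = C
(r3,c2) = Be
(r3,c3) = Li
(r4,c4) = Be
(r4,c5) = Li
(r4,c6) = C
(r5,c5) = Be
(r6,c1) = H
(r6,c3) = Be
(r6,c5) = B
(r5,c3) = C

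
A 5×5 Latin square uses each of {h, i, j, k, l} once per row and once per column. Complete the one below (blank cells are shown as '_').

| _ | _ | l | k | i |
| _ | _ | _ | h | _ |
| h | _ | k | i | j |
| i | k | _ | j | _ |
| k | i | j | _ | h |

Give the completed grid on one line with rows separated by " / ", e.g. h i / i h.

j h l k i / l j i h k / h l k i j / i k h j l / k i j l h

(r1,c1): row 1 has {i,k,l}; column 1 has {h,i,k}, so it must be j.
(r1,c2): row 1 has {i,j,k,l}; column 2 has {i,k}, so it must be h.
(r2,c1): row 2 has {h}; column 1 has {h,i,j,k}, so it must be l.
(r2,c2): row 2 has {h,l}; column 2 has {h,i,k}, so it must be j.
(r2,c3): row 2 has {h,j,l}; column 3 has {j,k,l}, so it must be i.
(r2,c5): row 2 has {h,i,j,l}; column 5 has {h,i,j}, so it must be k.
(r3,c2): row 3 has {h,i,j,k}; column 2 has {h,i,j,k}, so it must be l.
(r4,c3): row 4 has {i,j,k}; column 3 has {i,j,k,l}, so it must be h.
(r4,c5): row 4 has {h,i,j,k}; column 5 has {h,i,j,k}, so it must be l.
(r5,c4): row 5 has {h,i,j,k}; column 4 has {h,i,j,k}, so it must be l.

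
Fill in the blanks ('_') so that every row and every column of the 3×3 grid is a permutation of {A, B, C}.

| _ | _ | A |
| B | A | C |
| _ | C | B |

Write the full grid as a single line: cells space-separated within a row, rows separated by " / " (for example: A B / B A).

At row 1, column 1: row 1 has {A}; column 1 has {B}; that leaves C.
At row 1, column 2: row 1 has {A,C}; column 2 has {A,C}; that leaves B.
At row 3, column 1: row 3 has {B,C}; column 1 has {B,C}; that leaves A.

C B A / B A C / A C B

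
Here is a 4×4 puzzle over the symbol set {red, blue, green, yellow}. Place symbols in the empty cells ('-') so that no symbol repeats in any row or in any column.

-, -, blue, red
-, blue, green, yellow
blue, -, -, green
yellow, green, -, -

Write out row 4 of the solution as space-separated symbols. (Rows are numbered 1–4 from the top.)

yellow green red blue

row 1 has {red,blue}; column 1 has {blue,yellow} — only green is left for (r1,c1).
row 1 has {red,blue,green}; column 2 has {blue,green} — only yellow is left for (r1,c2).
row 2 has {blue,green,yellow}; column 1 has {blue,green,yellow} — only red is left for (r2,c1).
row 3 has {blue,green}; column 2 has {blue,green,yellow} — only red is left for (r3,c2).
row 3 has {red,blue,green}; column 3 has {blue,green} — only yellow is left for (r3,c3).
row 4 has {green,yellow}; column 3 has {blue,green,yellow} — only red is left for (r4,c3).
row 4 has {red,green,yellow}; column 4 has {red,green,yellow} — only blue is left for (r4,c4).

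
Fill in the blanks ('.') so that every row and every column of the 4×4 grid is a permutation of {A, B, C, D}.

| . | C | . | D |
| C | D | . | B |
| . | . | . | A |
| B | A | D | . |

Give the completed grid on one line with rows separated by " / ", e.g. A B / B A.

A C B D / C D A B / D B C A / B A D C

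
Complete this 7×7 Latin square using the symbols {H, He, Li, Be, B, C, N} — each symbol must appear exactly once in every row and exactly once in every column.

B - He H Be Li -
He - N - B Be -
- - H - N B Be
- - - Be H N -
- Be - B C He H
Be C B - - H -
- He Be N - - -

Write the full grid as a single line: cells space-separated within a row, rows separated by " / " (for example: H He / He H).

B N He H Be Li C / He H N C B Be Li / C Li H He N B Be / Li B C Be H N He / N Be Li B C He H / Be C B Li He H N / H He Be N Li C B

Cell (r1,c2): row 1 has {H,He,Li,Be,B}; column 2 has {He,Be,C} → N.
Cell (r1,c7): row 1 has {H,He,Li,Be,B,N}; column 7 has {H,Be} → C.
Cell (r2,c7): row 2 has {He,Be,B,N}; column 7 has {H,Be,C} → Li.
Cell (r3,c2): row 3 has {H,Be,B,N}; column 2 has {He,Be,C,N} → Li.
Cell (r4,c2): row 4 has {H,Be,N}; column 2 has {He,Li,Be,C,N} → B.
Cell (r4,c7): row 4 has {H,Be,B,N}; column 7 has {H,Li,Be,C} → He.
Cell (r5,c3): row 5 has {H,He,Be,B,C}; column 3 has {H,He,Be,B,N} → Li.
Cell (r6,c7): row 6 has {H,Be,B,C}; column 7 has {H,He,Li,Be,C} → N.
Cell (r7,c5): row 7 has {He,Be,N}; column 5 has {H,Be,B,C,N} → Li.
Cell (r7,c6): row 7 has {He,Li,Be,N}; column 6 has {H,He,Li,Be,B,N} → C.
Cell (r7,c7): row 7 has {He,Li,Be,C,N}; column 7 has {H,He,Li,Be,C,N} → B.
Cell (r2,c2): row 2 has {He,Li,Be,B,N}; column 2 has {He,Li,Be,B,C,N} → H.
Cell (r2,c4): row 2 has {H,He,Li,Be,B,N}; column 4 has {H,Be,B,N} → C.
Cell (r3,c1): row 3 has {H,Li,Be,B,N}; column 1 has {He,Be,B} → C.
Cell (r3,c4): row 3 has {H,Li,Be,B,C,N}; column 4 has {H,Be,B,C,N} → He.
Cell (r4,c1): row 4 has {H,He,Be,B,N}; column 1 has {He,Be,B,C} → Li.
Cell (r4,c3): row 4 has {H,He,Li,Be,B,N}; column 3 has {H,He,Li,Be,B,N} → C.
Cell (r5,c1): row 5 has {H,He,Li,Be,B,C}; column 1 has {He,Li,Be,B,C} → N.
Cell (r6,c4): row 6 has {H,Be,B,C,N}; column 4 has {H,He,Be,B,C,N} → Li.
Cell (r6,c5): row 6 has {H,Li,Be,B,C,N}; column 5 has {H,Li,Be,B,C,N} → He.
Cell (r7,c1): row 7 has {He,Li,Be,B,C,N}; column 1 has {He,Li,Be,B,C,N} → H.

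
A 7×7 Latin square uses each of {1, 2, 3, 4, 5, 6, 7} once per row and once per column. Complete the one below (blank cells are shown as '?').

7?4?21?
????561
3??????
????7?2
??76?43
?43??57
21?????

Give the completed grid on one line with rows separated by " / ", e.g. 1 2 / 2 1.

7 6 4 3 2 1 5 / 4 3 2 7 5 6 1 / 3 7 5 1 4 2 6 / 6 5 1 4 7 3 2 / 5 2 7 6 1 4 3 / 1 4 3 2 6 5 7 / 2 1 6 5 3 7 4

(r2,c1) = 4
(r2,c3) = 2
(r4,c6) = 3
(r5,c5) = 1
(r6,c5) = 6
(r7,c6) = 7
(r3,c5) = 4
(r3,c6) = 2
(r5,c1) = 5
(r5,c2) = 2
(r6,c1) = 1
(r6,c4) = 2
(r7,c5) = 3
(r4,c1) = 6
(r4,c2) = 5
(r4,c3) = 1
(r4,c4) = 4
(r7,c4) = 5
(r1,c4) = 3
(r2,c4) = 7
(r3,c4) = 1
(r7,c3) = 6
(r7,c7) = 4
(r1,c2) = 6
(r1,c7) = 5
(r2,c2) = 3
(r3,c2) = 7
(r3,c3) = 5
(r3,c7) = 6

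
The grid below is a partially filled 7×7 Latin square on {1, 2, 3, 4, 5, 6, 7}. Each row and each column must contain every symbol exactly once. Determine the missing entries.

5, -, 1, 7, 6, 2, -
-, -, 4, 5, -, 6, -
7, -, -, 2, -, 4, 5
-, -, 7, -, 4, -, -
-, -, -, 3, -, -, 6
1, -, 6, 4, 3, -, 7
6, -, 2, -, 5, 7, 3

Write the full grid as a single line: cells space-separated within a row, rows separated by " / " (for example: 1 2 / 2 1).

5 3 1 7 6 2 4 / 3 1 4 5 7 6 2 / 7 6 3 2 1 4 5 / 2 5 7 6 4 3 1 / 4 7 5 3 2 1 6 / 1 2 6 4 3 5 7 / 6 4 2 1 5 7 3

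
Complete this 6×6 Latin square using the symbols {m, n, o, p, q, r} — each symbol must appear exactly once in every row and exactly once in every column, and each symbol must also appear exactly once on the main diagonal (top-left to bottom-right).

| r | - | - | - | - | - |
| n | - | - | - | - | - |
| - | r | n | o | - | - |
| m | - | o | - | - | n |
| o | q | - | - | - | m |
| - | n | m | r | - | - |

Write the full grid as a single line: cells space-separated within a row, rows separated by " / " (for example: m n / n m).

r o p m n q / n m q p o r / q r n o m p / m p o q r n / o q r n p m / p n m r q o

(r4,c2) = p
(r4,c4) = q
(r4,c5) = r
(r5,c5) = p
(r6,c6) = o
(r2,c2) = m
(r2,c4) = p
(r5,c3) = r
(r5,c4) = n
(r6,c5) = q
(r1,c2) = o
(r1,c4) = m
(r1,c5) = n
(r2,c3) = q
(r2,c5) = o
(r2,c6) = r
(r3,c5) = m
(r6,c1) = p
(r1,c3) = p
(r1,c6) = q
(r3,c1) = q
(r3,c6) = p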